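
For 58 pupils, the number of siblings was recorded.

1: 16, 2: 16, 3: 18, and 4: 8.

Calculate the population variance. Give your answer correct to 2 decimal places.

1.04

Values: 1, 2, 3, 4
n = 58, Σfx = 134, mean = 2.3103
Σfx² = 370
Σf(x − x̄)² = Σfx² − (Σfx)²/n = 370 − 134²/58 = 60.4138
Population variance = 60.4138 / 58 = 1.0416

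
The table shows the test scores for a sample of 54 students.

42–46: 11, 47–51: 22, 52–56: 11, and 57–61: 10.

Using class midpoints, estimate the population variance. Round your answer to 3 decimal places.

Midpoints: 44, 49, 54, 59
n = 54, Σfm = 2746, mean = 50.8519
Σfm² = 141004
Σf(m − x̄)² = Σfm² − (Σfm)²/n = 141004 − 2746²/54 = 1364.8148
Population variance = 1364.8148 / 54 = 25.2743

25.274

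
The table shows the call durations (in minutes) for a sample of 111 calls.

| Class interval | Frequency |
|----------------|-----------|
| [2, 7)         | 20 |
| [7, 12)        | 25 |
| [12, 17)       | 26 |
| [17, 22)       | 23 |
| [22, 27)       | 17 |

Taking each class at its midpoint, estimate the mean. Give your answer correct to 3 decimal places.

Midpoints: 4.5, 9.5, 14.5, 19.5, 24.5
Σfm = 20×4.5 + 25×9.5 + 26×14.5 + 23×19.5 + 17×24.5 = 1569.5
n = Σf = 111
Mean = 1569.5 / 111 = 14.1396

14.140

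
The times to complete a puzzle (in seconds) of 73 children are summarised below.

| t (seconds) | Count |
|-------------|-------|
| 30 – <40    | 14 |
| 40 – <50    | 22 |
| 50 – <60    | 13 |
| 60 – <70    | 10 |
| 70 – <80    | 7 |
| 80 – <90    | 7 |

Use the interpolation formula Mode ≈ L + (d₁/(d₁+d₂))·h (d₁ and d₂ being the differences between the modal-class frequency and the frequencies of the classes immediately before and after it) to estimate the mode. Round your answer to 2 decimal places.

Modal class: 40 – <50 (highest frequency 22).
d₁ = 22 − 14 = 8, d₂ = 22 − 13 = 9
Mode ≈ 40 + (8/(8+9)) × 10 = 40 + 4.7059 = 44.7059

44.71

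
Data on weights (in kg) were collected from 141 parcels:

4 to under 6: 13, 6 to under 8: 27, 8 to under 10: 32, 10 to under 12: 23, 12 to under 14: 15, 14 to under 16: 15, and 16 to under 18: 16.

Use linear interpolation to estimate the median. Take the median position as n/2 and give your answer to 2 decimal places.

Cumulative frequencies: 13, 40, 72, 95, 110, 125, 141
n = 141; position = n/2 = 70.5.
This falls in the class 8 to under 10: L = 8, F = 40, f = 32, h = 2.
Median ≈ 8 + ((70.5 − 40) / 32) × 2 = 9.9062

9.91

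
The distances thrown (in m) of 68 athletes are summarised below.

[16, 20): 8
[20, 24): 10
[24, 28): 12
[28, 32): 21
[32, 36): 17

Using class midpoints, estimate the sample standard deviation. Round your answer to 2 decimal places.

5.32

Midpoints: 18, 22, 26, 30, 34
n = 68, Σfm = 1884, mean = 27.7059
Σfm² = 54096
Σf(m − x̄)² = Σfm² − (Σfm)²/n = 54096 − 1884²/68 = 1898.1176
Sample variance = 1898.1176 / 67 = 28.3301
Standard deviation = √28.3301 = 5.3226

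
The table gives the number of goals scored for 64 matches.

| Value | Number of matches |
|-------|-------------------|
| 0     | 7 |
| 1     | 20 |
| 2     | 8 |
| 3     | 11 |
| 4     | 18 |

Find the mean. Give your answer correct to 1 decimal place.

2.2

Values: 0, 1, 2, 3, 4
Σfx = 7×0 + 20×1 + 8×2 + 11×3 + 18×4 = 141
n = Σf = 64
Mean = 141 / 64 = 2.2031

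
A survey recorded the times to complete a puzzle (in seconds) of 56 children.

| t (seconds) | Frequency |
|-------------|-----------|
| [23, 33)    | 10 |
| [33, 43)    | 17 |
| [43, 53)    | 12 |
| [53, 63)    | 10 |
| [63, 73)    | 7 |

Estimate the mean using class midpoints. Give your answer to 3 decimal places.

Midpoints: 28, 38, 48, 58, 68
Σfm = 10×28 + 17×38 + 12×48 + 10×58 + 7×68 = 2558
n = Σf = 56
Mean = 2558 / 56 = 45.6786

45.679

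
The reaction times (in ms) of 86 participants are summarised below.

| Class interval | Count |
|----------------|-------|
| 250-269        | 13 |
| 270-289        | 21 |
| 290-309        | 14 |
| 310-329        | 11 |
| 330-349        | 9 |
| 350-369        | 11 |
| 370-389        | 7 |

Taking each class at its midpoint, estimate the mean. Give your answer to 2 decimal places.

309.50

Midpoints: 259.5, 279.5, 299.5, 319.5, 339.5, 359.5, 379.5
Σfm = 13×259.5 + 21×279.5 + 14×299.5 + 11×319.5 + 9×339.5 + 11×359.5 + 7×379.5 = 26617
n = Σf = 86
Mean = 26617 / 86 = 309.5000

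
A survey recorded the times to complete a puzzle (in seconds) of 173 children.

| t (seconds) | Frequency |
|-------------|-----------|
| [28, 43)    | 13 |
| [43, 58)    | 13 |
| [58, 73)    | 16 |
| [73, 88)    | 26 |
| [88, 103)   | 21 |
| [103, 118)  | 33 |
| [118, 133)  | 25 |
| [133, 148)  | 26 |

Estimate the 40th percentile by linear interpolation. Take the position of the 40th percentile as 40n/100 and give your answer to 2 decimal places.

Cumulative frequencies: 13, 26, 42, 68, 89, 122, 147, 173
n = 173; position = 40n/100 = 69.2.
This falls in the class [88, 103): L = 88, F = 68, f = 21, h = 15.
40th percentile ≈ 88 + ((69.2 − 68) / 21) × 15 = 88.8571

88.86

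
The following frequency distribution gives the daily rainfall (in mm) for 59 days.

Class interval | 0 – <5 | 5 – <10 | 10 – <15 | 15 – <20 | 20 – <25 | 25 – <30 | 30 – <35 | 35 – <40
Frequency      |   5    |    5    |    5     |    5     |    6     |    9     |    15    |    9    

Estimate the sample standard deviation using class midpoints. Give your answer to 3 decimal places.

Midpoints: 2.5, 7.5, 12.5, 17.5, 22.5, 27.5, 32.5, 37.5
n = 59, Σfm = 1407.5, mean = 23.8559
Σfm² = 40968.75
Σf(m − x̄)² = Σfm² − (Σfm)²/n = 40968.75 − 1407.5²/59 = 7391.5254
Sample variance = 7391.5254 / 58 = 127.4401
Standard deviation = √127.4401 = 11.2889

11.289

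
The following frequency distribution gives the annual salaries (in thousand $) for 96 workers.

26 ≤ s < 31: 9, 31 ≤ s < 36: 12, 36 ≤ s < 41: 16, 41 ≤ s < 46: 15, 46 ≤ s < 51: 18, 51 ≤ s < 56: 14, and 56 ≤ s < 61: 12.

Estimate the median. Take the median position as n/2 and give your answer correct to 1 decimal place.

44.7

Cumulative frequencies: 9, 21, 37, 52, 70, 84, 96
n = 96; position = n/2 = 48.
This falls in the class 41 ≤ s < 46: L = 41, F = 37, f = 15, h = 5.
Median ≈ 41 + ((48 − 37) / 15) × 5 = 44.6667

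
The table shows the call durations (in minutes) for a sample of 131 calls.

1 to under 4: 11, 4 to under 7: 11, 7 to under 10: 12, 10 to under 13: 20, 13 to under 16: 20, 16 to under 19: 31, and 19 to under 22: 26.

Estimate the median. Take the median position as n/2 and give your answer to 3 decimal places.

14.725

Cumulative frequencies: 11, 22, 34, 54, 74, 105, 131
n = 131; position = n/2 = 65.5.
This falls in the class 13 to under 16: L = 13, F = 54, f = 20, h = 3.
Median ≈ 13 + ((65.5 − 54) / 20) × 3 = 14.7250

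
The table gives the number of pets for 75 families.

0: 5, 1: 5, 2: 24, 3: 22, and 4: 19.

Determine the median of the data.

3

Cumulative frequencies: 5, 10, 34, 56, 75
n = 75, so the median is the value in position (n+1)/2 = 38.
Position 38 falls at value 3.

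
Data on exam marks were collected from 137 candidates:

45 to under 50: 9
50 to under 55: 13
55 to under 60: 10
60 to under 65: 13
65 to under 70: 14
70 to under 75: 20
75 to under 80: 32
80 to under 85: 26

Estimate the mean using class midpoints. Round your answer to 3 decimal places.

69.471

Midpoints: 47.5, 52.5, 57.5, 62.5, 67.5, 72.5, 77.5, 82.5
Σfm = 9×47.5 + 13×52.5 + 10×57.5 + 13×62.5 + 14×67.5 + 20×72.5 + 32×77.5 + 26×82.5 = 9517.5
n = Σf = 137
Mean = 9517.5 / 137 = 69.4708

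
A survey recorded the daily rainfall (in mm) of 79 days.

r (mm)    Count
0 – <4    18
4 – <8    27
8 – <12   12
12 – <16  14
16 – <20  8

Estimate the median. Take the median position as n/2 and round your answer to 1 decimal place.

Cumulative frequencies: 18, 45, 57, 71, 79
n = 79; position = n/2 = 39.5.
This falls in the class 4 – <8: L = 4, F = 18, f = 27, h = 4.
Median ≈ 4 + ((39.5 − 18) / 27) × 4 = 7.1852

7.2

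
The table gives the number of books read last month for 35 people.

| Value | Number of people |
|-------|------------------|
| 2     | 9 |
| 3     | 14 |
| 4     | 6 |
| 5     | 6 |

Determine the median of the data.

Cumulative frequencies: 9, 23, 29, 35
n = 35, so the median is the value in position (n+1)/2 = 18.
Position 18 falls at value 3.

3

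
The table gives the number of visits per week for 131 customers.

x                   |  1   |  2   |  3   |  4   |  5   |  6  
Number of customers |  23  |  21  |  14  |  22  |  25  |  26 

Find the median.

Cumulative frequencies: 23, 44, 58, 80, 105, 131
n = 131, so the median is the value in position (n+1)/2 = 66.
Position 66 falls at value 4.

4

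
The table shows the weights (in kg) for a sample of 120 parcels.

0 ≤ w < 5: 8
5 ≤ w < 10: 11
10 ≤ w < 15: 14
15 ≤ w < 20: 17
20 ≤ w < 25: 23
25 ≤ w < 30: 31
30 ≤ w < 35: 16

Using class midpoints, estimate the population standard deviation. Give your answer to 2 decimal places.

8.86

Midpoints: 2.5, 7.5, 12.5, 17.5, 22.5, 27.5, 32.5
n = 120, Σfm = 2465, mean = 20.5417
Σfm² = 60050
Σf(m − x̄)² = Σfm² − (Σfm)²/n = 60050 − 2465²/120 = 9414.7917
Population variance = 9414.7917 / 120 = 78.4566
Standard deviation = √78.4566 = 8.8576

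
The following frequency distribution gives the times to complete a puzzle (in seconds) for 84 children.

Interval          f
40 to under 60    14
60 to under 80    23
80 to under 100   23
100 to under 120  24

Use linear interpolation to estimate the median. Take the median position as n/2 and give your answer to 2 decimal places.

84.35

Cumulative frequencies: 14, 37, 60, 84
n = 84; position = n/2 = 42.
This falls in the class 80 to under 100: L = 80, F = 37, f = 23, h = 20.
Median ≈ 80 + ((42 − 37) / 23) × 20 = 84.3478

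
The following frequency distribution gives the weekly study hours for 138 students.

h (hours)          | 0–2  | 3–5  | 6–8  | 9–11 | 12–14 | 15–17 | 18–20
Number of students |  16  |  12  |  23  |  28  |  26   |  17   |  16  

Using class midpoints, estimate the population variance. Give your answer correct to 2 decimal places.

29.46

Midpoints: 1, 4, 7, 10, 13, 16, 19
n = 138, Σfm = 1419, mean = 10.2826
Σfm² = 18657
Σf(m − x̄)² = Σfm² − (Σfm)²/n = 18657 − 1419²/138 = 4065.9783
Population variance = 4065.9783 / 138 = 29.4636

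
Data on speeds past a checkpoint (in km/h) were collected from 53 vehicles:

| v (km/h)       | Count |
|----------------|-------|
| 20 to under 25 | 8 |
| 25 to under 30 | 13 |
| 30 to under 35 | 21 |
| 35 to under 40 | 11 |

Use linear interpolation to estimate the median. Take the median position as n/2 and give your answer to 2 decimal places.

Cumulative frequencies: 8, 21, 42, 53
n = 53; position = n/2 = 26.5.
This falls in the class 30 to under 35: L = 30, F = 21, f = 21, h = 5.
Median ≈ 30 + ((26.5 − 21) / 21) × 5 = 31.3095

31.31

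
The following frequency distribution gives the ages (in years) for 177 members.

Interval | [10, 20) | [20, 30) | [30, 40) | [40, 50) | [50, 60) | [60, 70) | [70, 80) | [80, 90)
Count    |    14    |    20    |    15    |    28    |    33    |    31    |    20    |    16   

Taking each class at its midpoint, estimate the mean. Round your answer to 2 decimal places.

51.89

Midpoints: 15, 25, 35, 45, 55, 65, 75, 85
Σfm = 14×15 + 20×25 + 15×35 + 28×45 + 33×55 + 31×65 + 20×75 + 16×85 = 9185
n = Σf = 177
Mean = 9185 / 177 = 51.8927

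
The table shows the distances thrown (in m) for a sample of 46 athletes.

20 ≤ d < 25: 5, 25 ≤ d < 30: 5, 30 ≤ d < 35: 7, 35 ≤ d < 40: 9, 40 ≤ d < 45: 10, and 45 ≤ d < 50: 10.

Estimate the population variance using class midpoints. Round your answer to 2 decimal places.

Midpoints: 22.5, 27.5, 32.5, 37.5, 42.5, 47.5
n = 46, Σfm = 1715, mean = 37.2826
Σfm² = 66987.5
Σf(m − x̄)² = Σfm² − (Σfm)²/n = 66987.5 − 1715²/46 = 3047.8261
Population variance = 3047.8261 / 46 = 66.2571

66.26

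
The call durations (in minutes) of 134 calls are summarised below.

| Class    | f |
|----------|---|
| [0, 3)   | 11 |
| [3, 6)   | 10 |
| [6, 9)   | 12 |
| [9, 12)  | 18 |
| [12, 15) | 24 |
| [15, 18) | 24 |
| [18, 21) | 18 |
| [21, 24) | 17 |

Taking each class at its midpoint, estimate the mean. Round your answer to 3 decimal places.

Midpoints: 1.5, 4.5, 7.5, 10.5, 13.5, 16.5, 19.5, 22.5
Σfm = 11×1.5 + 10×4.5 + 12×7.5 + 18×10.5 + 24×13.5 + 24×16.5 + 18×19.5 + 17×22.5 = 1794
n = Σf = 134
Mean = 1794 / 134 = 13.3881

13.388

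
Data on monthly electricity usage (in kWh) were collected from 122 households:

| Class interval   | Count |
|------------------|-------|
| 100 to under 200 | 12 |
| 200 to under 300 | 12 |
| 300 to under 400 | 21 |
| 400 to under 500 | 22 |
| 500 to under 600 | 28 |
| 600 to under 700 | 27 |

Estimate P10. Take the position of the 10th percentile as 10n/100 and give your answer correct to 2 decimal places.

201.67

Cumulative frequencies: 12, 24, 45, 67, 95, 122
n = 122; position = 10n/100 = 12.2.
This falls in the class 200 to under 300: L = 200, F = 12, f = 12, h = 100.
10th percentile ≈ 200 + ((12.2 − 12) / 12) × 100 = 201.6667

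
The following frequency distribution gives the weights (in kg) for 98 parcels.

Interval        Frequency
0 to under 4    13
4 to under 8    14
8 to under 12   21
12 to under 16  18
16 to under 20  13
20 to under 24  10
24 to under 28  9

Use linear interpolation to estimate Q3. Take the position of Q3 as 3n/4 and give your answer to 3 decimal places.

Cumulative frequencies: 13, 27, 48, 66, 79, 89, 98
n = 98; position = 3n/4 = 73.5.
This falls in the class 16 to under 20: L = 16, F = 66, f = 13, h = 4.
Upper quartile ≈ 16 + ((73.5 − 66) / 13) × 4 = 18.3077

18.308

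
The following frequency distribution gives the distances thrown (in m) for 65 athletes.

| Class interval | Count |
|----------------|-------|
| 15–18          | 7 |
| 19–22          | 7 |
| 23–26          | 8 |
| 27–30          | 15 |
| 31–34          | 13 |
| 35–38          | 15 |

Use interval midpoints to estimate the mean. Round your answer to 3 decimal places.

28.500

Midpoints: 16.5, 20.5, 24.5, 28.5, 32.5, 36.5
Σfm = 7×16.5 + 7×20.5 + 8×24.5 + 15×28.5 + 13×32.5 + 15×36.5 = 1852.5
n = Σf = 65
Mean = 1852.5 / 65 = 28.5000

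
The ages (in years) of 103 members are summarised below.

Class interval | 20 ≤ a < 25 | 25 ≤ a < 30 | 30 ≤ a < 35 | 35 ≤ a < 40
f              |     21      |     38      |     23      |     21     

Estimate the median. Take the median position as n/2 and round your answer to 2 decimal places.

29.01

Cumulative frequencies: 21, 59, 82, 103
n = 103; position = n/2 = 51.5.
This falls in the class 25 ≤ a < 30: L = 25, F = 21, f = 38, h = 5.
Median ≈ 25 + ((51.5 − 21) / 38) × 5 = 29.0132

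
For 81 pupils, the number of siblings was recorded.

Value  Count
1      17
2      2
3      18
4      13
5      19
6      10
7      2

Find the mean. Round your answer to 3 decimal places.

Values: 1, 2, 3, 4, 5, 6, 7
Σfx = 17×1 + 2×2 + 18×3 + 13×4 + 19×5 + 10×6 + 2×7 = 296
n = Σf = 81
Mean = 296 / 81 = 3.6543

3.654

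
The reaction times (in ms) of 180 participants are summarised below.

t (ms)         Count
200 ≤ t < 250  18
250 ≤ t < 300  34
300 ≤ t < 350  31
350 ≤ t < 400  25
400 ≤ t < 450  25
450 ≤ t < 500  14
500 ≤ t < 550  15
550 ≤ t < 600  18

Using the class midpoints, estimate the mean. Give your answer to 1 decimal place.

379.7

Midpoints: 225, 275, 325, 375, 425, 475, 525, 575
Σfm = 18×225 + 34×275 + 31×325 + 25×375 + 25×425 + 14×475 + 15×525 + 18×575 = 68350
n = Σf = 180
Mean = 68350 / 180 = 379.7222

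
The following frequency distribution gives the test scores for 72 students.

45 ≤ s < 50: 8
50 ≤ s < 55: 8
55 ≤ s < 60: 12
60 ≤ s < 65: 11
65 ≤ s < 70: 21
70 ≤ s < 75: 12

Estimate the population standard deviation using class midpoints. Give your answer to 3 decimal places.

8.000

Midpoints: 47.5, 52.5, 57.5, 62.5, 67.5, 72.5
n = 72, Σfm = 4465, mean = 62.0139
Σfm² = 281500
Σf(m − x̄)² = Σfm² − (Σfm)²/n = 281500 − 4465²/72 = 4607.9861
Population variance = 4607.9861 / 72 = 63.9998
Standard deviation = √63.9998 = 8.0000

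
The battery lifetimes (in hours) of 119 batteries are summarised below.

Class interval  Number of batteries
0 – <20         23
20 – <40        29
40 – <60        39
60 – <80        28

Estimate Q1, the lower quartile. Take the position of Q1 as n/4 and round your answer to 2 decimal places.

24.66

Cumulative frequencies: 23, 52, 91, 119
n = 119; position = n/4 = 29.75.
This falls in the class 20 – <40: L = 20, F = 23, f = 29, h = 20.
Lower quartile ≈ 20 + ((29.75 − 23) / 29) × 20 = 24.6552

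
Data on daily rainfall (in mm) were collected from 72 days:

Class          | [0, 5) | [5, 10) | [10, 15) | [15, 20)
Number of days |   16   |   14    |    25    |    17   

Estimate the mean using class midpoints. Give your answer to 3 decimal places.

10.486

Midpoints: 2.5, 7.5, 12.5, 17.5
Σfm = 16×2.5 + 14×7.5 + 25×12.5 + 17×17.5 = 755
n = Σf = 72
Mean = 755 / 72 = 10.4861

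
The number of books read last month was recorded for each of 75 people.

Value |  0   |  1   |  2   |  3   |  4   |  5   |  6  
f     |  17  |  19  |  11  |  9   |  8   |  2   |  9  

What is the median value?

2

Cumulative frequencies: 17, 36, 47, 56, 64, 66, 75
n = 75, so the median is the value in position (n+1)/2 = 38.
Position 38 falls at value 2.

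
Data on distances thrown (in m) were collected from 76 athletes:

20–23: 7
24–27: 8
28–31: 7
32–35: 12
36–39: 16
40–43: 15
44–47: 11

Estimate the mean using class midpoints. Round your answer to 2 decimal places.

35.34

Midpoints: 21.5, 25.5, 29.5, 33.5, 37.5, 41.5, 45.5
Σfm = 7×21.5 + 8×25.5 + 7×29.5 + 12×33.5 + 16×37.5 + 15×41.5 + 11×45.5 = 2686
n = Σf = 76
Mean = 2686 / 76 = 35.3421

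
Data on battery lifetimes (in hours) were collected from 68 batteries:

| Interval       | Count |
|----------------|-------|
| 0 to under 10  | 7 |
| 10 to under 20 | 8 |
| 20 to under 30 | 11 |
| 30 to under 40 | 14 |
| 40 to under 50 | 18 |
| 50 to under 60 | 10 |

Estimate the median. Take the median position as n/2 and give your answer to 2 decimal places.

Cumulative frequencies: 7, 15, 26, 40, 58, 68
n = 68; position = n/2 = 34.
This falls in the class 30 to under 40: L = 30, F = 26, f = 14, h = 10.
Median ≈ 30 + ((34 − 26) / 14) × 10 = 35.7143

35.71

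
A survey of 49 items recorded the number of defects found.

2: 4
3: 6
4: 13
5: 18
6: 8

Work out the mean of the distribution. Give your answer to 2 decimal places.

4.41

Values: 2, 3, 4, 5, 6
Σfx = 4×2 + 6×3 + 13×4 + 18×5 + 8×6 = 216
n = Σf = 49
Mean = 216 / 49 = 4.4082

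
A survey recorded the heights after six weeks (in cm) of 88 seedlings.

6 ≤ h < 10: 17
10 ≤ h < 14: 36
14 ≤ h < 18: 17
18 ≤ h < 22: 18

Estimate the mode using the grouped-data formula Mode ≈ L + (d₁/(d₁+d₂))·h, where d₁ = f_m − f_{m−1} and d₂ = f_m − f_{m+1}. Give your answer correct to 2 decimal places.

Modal class: 10 ≤ h < 14 (highest frequency 36).
d₁ = 36 − 17 = 19, d₂ = 36 − 17 = 19
Mode ≈ 10 + (19/(19+19)) × 4 = 10 + 2.0000 = 12.0000

12.00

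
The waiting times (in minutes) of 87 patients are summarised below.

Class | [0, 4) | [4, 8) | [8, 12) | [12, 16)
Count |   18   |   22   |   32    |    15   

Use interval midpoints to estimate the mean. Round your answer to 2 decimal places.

8.02

Midpoints: 2, 6, 10, 14
Σfm = 18×2 + 22×6 + 32×10 + 15×14 = 698
n = Σf = 87
Mean = 698 / 87 = 8.0230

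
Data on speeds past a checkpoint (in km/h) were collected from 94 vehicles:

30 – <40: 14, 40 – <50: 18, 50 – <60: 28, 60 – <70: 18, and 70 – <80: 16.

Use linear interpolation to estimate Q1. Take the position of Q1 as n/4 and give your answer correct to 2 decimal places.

Cumulative frequencies: 14, 32, 60, 78, 94
n = 94; position = n/4 = 23.5.
This falls in the class 40 – <50: L = 40, F = 14, f = 18, h = 10.
Lower quartile ≈ 40 + ((23.5 − 14) / 18) × 10 = 45.2778

45.28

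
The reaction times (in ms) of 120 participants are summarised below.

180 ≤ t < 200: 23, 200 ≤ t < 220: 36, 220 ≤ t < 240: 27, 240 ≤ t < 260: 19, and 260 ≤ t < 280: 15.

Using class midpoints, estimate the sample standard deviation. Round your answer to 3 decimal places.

25.793

Midpoints: 190, 210, 230, 250, 270
n = 120, Σfm = 26940, mean = 224.5000
Σfm² = 6127200
Σf(m − x̄)² = Σfm² − (Σfm)²/n = 6127200 − 26940²/120 = 79170.0000
Sample variance = 79170.0000 / 119 = 665.2941
Standard deviation = √665.2941 = 25.7933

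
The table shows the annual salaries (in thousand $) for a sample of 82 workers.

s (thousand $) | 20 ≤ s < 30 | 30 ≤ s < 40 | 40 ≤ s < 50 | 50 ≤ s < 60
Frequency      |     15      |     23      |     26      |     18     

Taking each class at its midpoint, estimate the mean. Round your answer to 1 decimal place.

Midpoints: 25, 35, 45, 55
Σfm = 15×25 + 23×35 + 26×45 + 18×55 = 3340
n = Σf = 82
Mean = 3340 / 82 = 40.7317

40.7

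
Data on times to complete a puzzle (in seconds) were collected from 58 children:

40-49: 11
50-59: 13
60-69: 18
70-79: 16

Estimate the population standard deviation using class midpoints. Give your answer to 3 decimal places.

10.730

Midpoints: 44.5, 54.5, 64.5, 74.5
n = 58, Σfm = 3551, mean = 61.2241
Σfm² = 224084.5
Σf(m − x̄)² = Σfm² − (Σfm)²/n = 224084.5 − 3551²/58 = 6677.5862
Population variance = 6677.5862 / 58 = 115.1308
Standard deviation = √115.1308 = 10.7299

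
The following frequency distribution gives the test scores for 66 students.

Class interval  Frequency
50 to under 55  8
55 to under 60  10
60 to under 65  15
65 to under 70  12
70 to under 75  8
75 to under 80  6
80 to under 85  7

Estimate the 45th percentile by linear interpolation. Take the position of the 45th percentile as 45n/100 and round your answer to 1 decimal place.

63.9

Cumulative frequencies: 8, 18, 33, 45, 53, 59, 66
n = 66; position = 45n/100 = 29.7.
This falls in the class 60 to under 65: L = 60, F = 18, f = 15, h = 5.
45th percentile ≈ 60 + ((29.7 − 18) / 15) × 5 = 63.9000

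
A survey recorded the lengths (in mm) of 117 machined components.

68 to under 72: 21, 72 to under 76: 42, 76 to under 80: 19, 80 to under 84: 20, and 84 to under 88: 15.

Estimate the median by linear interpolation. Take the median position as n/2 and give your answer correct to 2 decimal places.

75.57

Cumulative frequencies: 21, 63, 82, 102, 117
n = 117; position = n/2 = 58.5.
This falls in the class 72 to under 76: L = 72, F = 21, f = 42, h = 4.
Median ≈ 72 + ((58.5 − 21) / 42) × 4 = 75.5714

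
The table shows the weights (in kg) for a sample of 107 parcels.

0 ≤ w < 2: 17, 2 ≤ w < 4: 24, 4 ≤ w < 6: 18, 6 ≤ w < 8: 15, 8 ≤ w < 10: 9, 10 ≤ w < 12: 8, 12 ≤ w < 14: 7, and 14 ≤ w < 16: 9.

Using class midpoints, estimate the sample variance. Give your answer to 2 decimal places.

Midpoints: 1, 3, 5, 7, 9, 11, 13, 15
n = 107, Σfm = 679, mean = 6.3458
Σfm² = 6323
Σf(m − x̄)² = Σfm² − (Σfm)²/n = 6323 − 679²/107 = 2014.2056
Sample variance = 2014.2056 / 106 = 19.0019

19.00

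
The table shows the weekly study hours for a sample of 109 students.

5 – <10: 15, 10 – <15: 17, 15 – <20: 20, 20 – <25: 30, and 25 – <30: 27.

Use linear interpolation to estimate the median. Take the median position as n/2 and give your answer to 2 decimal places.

20.42

Cumulative frequencies: 15, 32, 52, 82, 109
n = 109; position = n/2 = 54.5.
This falls in the class 20 – <25: L = 20, F = 52, f = 30, h = 5.
Median ≈ 20 + ((54.5 − 52) / 30) × 5 = 20.4167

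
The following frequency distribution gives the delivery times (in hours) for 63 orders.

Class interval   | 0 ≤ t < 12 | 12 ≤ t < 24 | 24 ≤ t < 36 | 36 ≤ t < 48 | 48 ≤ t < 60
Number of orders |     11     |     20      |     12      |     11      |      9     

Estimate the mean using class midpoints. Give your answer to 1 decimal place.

Midpoints: 6, 18, 30, 42, 54
Σfm = 11×6 + 20×18 + 12×30 + 11×42 + 9×54 = 1734
n = Σf = 63
Mean = 1734 / 63 = 27.5238

27.5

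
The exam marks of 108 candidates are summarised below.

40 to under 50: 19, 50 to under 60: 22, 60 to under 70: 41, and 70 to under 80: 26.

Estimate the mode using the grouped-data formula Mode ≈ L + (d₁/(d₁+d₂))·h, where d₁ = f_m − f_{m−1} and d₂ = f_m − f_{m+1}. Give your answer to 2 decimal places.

Modal class: 60 to under 70 (highest frequency 41).
d₁ = 41 − 22 = 19, d₂ = 41 − 26 = 15
Mode ≈ 60 + (19/(19+15)) × 10 = 60 + 5.5882 = 65.5882

65.59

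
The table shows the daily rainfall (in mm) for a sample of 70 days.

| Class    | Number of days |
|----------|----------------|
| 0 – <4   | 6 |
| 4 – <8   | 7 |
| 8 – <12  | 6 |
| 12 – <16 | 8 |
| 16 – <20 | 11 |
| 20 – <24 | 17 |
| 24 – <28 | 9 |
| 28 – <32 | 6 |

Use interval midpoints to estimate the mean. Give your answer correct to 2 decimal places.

17.31

Midpoints: 2, 6, 10, 14, 18, 22, 26, 30
Σfm = 6×2 + 7×6 + 6×10 + 8×14 + 11×18 + 17×22 + 9×26 + 6×30 = 1212
n = Σf = 70
Mean = 1212 / 70 = 17.3143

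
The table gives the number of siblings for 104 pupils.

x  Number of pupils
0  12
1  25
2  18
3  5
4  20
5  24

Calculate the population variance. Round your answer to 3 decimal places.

Values: 0, 1, 2, 3, 4, 5
n = 104, Σfx = 276, mean = 2.6538
Σfx² = 1062
Σf(x − x̄)² = Σfx² − (Σfx)²/n = 1062 − 276²/104 = 329.5385
Population variance = 329.5385 / 104 = 3.1686

3.169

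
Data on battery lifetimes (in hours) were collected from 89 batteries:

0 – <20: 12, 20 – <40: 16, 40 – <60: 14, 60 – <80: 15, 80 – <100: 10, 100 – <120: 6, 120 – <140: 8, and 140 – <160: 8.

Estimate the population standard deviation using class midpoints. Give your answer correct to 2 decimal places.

Midpoints: 10, 30, 50, 70, 90, 110, 130, 150
n = 89, Σfm = 6150, mean = 69.1011
Σfm² = 592900
Σf(m − x̄)² = Σfm² − (Σfm)²/n = 592900 − 6150²/89 = 167928.0899
Population variance = 167928.0899 / 89 = 1886.8325
Standard deviation = √1886.8325 = 43.4377

43.44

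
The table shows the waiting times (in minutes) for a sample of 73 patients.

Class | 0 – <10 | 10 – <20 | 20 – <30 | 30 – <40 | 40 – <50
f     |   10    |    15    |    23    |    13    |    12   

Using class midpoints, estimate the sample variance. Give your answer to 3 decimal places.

161.035

Midpoints: 5, 15, 25, 35, 45
n = 73, Σfm = 1845, mean = 25.2740
Σfm² = 58225
Σf(m − x̄)² = Σfm² − (Σfm)²/n = 58225 − 1845²/73 = 11594.5205
Sample variance = 11594.5205 / 72 = 161.0350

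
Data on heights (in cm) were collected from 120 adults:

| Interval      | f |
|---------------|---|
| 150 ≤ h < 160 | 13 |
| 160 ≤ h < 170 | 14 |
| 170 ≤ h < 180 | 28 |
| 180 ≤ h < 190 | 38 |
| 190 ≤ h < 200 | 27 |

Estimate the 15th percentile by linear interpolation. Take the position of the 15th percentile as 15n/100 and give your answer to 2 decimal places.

Cumulative frequencies: 13, 27, 55, 93, 120
n = 120; position = 15n/100 = 18.
This falls in the class 160 ≤ h < 170: L = 160, F = 13, f = 14, h = 10.
15th percentile ≈ 160 + ((18 − 13) / 14) × 10 = 163.5714

163.57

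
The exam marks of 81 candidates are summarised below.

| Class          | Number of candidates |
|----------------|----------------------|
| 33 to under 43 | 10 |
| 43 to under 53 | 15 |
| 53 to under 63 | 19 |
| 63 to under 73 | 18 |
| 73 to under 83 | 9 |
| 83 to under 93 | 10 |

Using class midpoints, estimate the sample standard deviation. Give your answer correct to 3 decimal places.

Midpoints: 38, 48, 58, 68, 78, 88
n = 81, Σfm = 5008, mean = 61.8272
Σfm² = 328344
Σf(m − x̄)² = Σfm² − (Σfm)²/n = 328344 − 5008²/81 = 18713.5802
Sample variance = 18713.5802 / 80 = 233.9198
Standard deviation = √233.9198 = 15.2944

15.294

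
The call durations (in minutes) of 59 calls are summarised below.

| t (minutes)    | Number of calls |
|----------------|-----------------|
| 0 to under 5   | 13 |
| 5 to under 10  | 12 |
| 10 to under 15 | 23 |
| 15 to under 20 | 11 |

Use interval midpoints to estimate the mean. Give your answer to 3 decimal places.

Midpoints: 2.5, 7.5, 12.5, 17.5
Σfm = 13×2.5 + 12×7.5 + 23×12.5 + 11×17.5 = 602.5
n = Σf = 59
Mean = 602.5 / 59 = 10.2119

10.212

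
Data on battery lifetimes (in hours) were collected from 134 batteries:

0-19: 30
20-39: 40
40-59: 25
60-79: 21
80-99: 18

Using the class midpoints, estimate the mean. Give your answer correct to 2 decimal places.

43.08

Midpoints: 9.5, 29.5, 49.5, 69.5, 89.5
Σfm = 30×9.5 + 40×29.5 + 25×49.5 + 21×69.5 + 18×89.5 = 5773
n = Σf = 134
Mean = 5773 / 134 = 43.0821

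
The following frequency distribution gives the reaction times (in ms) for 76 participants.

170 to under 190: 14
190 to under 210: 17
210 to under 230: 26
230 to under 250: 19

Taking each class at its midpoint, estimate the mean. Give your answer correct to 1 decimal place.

213.2

Midpoints: 180, 200, 220, 240
Σfm = 14×180 + 17×200 + 26×220 + 19×240 = 16200
n = Σf = 76
Mean = 16200 / 76 = 213.1579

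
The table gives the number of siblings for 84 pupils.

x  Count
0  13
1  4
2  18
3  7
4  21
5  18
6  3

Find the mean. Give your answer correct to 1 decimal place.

Values: 0, 1, 2, 3, 4, 5, 6
Σfx = 13×0 + 4×1 + 18×2 + 7×3 + 21×4 + 18×5 + 3×6 = 253
n = Σf = 84
Mean = 253 / 84 = 3.0119

3.0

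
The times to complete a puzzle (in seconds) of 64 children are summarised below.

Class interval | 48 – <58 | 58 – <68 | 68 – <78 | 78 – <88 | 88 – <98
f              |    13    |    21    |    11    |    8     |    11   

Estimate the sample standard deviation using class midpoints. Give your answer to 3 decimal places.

Midpoints: 53, 63, 73, 83, 93
n = 64, Σfm = 4502, mean = 70.3438
Σfm² = 328736
Σf(m − x̄)² = Σfm² − (Σfm)²/n = 328736 − 4502²/64 = 12048.4375
Sample variance = 12048.4375 / 63 = 191.2450
Standard deviation = √191.2450 = 13.8291

13.829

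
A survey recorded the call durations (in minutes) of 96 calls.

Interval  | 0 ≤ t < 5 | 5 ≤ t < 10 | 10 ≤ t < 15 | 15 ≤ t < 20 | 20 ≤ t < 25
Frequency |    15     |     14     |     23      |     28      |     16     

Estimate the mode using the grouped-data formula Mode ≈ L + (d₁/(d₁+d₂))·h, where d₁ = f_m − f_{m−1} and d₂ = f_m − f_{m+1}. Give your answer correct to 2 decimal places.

Modal class: 15 ≤ t < 20 (highest frequency 28).
d₁ = 28 − 23 = 5, d₂ = 28 − 16 = 12
Mode ≈ 15 + (5/(5+12)) × 5 = 15 + 1.4706 = 16.4706

16.47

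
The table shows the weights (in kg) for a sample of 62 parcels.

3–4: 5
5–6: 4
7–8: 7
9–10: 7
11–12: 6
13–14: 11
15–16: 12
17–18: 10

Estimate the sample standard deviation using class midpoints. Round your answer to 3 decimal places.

Midpoints: 3.5, 5.5, 7.5, 9.5, 11.5, 13.5, 15.5, 17.5
n = 62, Σfm = 737, mean = 11.8871
Σfm² = 9951.5
Σf(m − x̄)² = Σfm² − (Σfm)²/n = 9951.5 − 737²/62 = 1190.7097
Sample variance = 1190.7097 / 61 = 19.5198
Standard deviation = √19.5198 = 4.4181

4.418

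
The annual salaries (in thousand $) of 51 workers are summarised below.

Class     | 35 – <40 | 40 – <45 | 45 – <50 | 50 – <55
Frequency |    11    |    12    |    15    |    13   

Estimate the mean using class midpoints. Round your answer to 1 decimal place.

45.4

Midpoints: 37.5, 42.5, 47.5, 52.5
Σfm = 11×37.5 + 12×42.5 + 15×47.5 + 13×52.5 = 2317.5
n = Σf = 51
Mean = 2317.5 / 51 = 45.4412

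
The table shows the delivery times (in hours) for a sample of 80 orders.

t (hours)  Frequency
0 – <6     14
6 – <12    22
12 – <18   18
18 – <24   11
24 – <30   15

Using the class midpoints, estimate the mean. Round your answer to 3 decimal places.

14.325

Midpoints: 3, 9, 15, 21, 27
Σfm = 14×3 + 22×9 + 18×15 + 11×21 + 15×27 = 1146
n = Σf = 80
Mean = 1146 / 80 = 14.3250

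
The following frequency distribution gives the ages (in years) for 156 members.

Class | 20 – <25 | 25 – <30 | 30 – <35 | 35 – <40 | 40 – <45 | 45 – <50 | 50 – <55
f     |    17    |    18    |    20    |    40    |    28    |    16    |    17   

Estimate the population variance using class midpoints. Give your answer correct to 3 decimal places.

Midpoints: 22.5, 27.5, 32.5, 37.5, 42.5, 47.5, 52.5
n = 156, Σfm = 5870, mean = 37.6282
Σfm² = 233125
Σf(m − x̄)² = Σfm² − (Σfm)²/n = 233125 − 5870²/156 = 12247.4359
Population variance = 12247.4359 / 156 = 78.5092

78.509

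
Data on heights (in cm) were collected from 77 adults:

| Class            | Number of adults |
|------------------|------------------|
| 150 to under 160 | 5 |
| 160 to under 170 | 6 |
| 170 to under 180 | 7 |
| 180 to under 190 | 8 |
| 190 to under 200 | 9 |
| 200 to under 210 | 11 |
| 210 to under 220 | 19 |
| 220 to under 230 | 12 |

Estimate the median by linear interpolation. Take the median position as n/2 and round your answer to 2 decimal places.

203.18

Cumulative frequencies: 5, 11, 18, 26, 35, 46, 65, 77
n = 77; position = n/2 = 38.5.
This falls in the class 200 to under 210: L = 200, F = 35, f = 11, h = 10.
Median ≈ 200 + ((38.5 − 35) / 11) × 10 = 203.1818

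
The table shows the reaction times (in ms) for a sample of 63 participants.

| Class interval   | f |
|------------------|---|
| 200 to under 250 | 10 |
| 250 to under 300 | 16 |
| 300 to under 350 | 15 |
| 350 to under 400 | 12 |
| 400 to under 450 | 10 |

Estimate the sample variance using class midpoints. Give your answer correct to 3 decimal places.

4344.598

Midpoints: 225, 275, 325, 375, 425
n = 63, Σfm = 20275, mean = 321.8254
Σfm² = 6794375
Σf(m − x̄)² = Σfm² − (Σfm)²/n = 6794375 − 20275²/63 = 269365.0794
Sample variance = 269365.0794 / 62 = 4344.5981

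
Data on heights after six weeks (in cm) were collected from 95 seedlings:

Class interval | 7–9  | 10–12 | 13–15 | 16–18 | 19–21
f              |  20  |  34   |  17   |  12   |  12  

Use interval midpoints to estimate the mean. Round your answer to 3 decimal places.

12.800

Midpoints: 8, 11, 14, 17, 20
Σfm = 20×8 + 34×11 + 17×14 + 12×17 + 12×20 = 1216
n = Σf = 95
Mean = 1216 / 95 = 12.8000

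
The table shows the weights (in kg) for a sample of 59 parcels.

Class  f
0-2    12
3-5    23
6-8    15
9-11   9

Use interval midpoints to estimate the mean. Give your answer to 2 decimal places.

5.07

Midpoints: 1, 4, 7, 10
Σfm = 12×1 + 23×4 + 15×7 + 9×10 = 299
n = Σf = 59
Mean = 299 / 59 = 5.0678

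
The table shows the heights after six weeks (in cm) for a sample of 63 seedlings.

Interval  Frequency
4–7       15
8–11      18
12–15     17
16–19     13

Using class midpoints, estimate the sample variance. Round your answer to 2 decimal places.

Midpoints: 5.5, 9.5, 13.5, 17.5
n = 63, Σfm = 710.5, mean = 11.2778
Σfm² = 9157.75
Σf(m − x̄)² = Σfm² − (Σfm)²/n = 9157.75 − 710.5²/63 = 1144.8889
Sample variance = 1144.8889 / 62 = 18.4659

18.47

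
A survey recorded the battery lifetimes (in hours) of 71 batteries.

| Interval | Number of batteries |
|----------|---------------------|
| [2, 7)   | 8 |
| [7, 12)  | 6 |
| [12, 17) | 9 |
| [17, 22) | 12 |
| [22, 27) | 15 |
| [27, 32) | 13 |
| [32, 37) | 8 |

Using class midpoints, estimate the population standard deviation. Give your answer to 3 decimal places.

Midpoints: 4.5, 9.5, 14.5, 19.5, 24.5, 29.5, 34.5
n = 71, Σfm = 1484.5, mean = 20.9085
Σfm² = 36997.75
Σf(m − x̄)² = Σfm² − (Σfm)²/n = 36997.75 − 1484.5²/71 = 5959.1549
Population variance = 5959.1549 / 71 = 83.9318
Standard deviation = √83.9318 = 9.1614

9.161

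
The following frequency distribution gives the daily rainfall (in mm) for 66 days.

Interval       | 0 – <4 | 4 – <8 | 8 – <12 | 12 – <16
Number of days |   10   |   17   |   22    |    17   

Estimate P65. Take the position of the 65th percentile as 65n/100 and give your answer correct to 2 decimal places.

10.89

Cumulative frequencies: 10, 27, 49, 66
n = 66; position = 65n/100 = 42.9.
This falls in the class 8 – <12: L = 8, F = 27, f = 22, h = 4.
65th percentile ≈ 8 + ((42.9 − 27) / 22) × 4 = 10.8909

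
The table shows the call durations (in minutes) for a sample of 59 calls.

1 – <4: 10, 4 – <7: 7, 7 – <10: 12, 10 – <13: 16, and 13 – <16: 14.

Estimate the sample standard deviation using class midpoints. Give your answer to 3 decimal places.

4.208

Midpoints: 2.5, 5.5, 8.5, 11.5, 14.5
n = 59, Σfm = 552.5, mean = 9.3644
Σfm² = 6200.75
Σf(m − x̄)² = Σfm² − (Σfm)²/n = 6200.75 − 552.5²/59 = 1026.9153
Sample variance = 1026.9153 / 58 = 17.7054
Standard deviation = √17.7054 = 4.2078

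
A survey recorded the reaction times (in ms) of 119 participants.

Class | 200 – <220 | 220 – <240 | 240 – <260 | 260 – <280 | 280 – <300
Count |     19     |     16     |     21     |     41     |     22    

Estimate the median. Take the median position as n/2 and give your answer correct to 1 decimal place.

261.7

Cumulative frequencies: 19, 35, 56, 97, 119
n = 119; position = n/2 = 59.5.
This falls in the class 260 – <280: L = 260, F = 56, f = 41, h = 20.
Median ≈ 260 + ((59.5 − 56) / 41) × 20 = 261.7073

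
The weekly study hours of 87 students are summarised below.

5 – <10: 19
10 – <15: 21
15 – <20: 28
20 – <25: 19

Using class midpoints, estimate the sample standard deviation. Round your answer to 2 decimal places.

Midpoints: 7.5, 12.5, 17.5, 22.5
n = 87, Σfm = 1322.5, mean = 15.2011
Σfm² = 22543.75
Σf(m − x̄)² = Σfm² − (Σfm)²/n = 22543.75 − 1322.5²/87 = 2440.2299
Sample variance = 2440.2299 / 86 = 28.3748
Standard deviation = √28.3748 = 5.3268

5.33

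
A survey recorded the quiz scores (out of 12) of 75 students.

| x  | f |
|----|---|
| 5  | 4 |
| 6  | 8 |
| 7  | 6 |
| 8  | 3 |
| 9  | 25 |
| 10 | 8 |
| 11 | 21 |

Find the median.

Cumulative frequencies: 4, 12, 18, 21, 46, 54, 75
n = 75, so the median is the value in position (n+1)/2 = 38.
Position 38 falls at value 9.

9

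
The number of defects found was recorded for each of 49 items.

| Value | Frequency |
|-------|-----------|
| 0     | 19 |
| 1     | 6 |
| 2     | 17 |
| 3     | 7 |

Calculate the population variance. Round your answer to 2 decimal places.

Values: 0, 1, 2, 3
n = 49, Σfx = 61, mean = 1.2449
Σfx² = 137
Σf(x − x̄)² = Σfx² − (Σfx)²/n = 137 − 61²/49 = 61.0612
Population variance = 61.0612 / 49 = 1.2461

1.25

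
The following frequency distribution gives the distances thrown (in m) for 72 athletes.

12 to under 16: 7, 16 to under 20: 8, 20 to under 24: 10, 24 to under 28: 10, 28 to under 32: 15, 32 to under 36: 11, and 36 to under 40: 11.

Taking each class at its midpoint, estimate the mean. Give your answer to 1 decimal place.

27.3

Midpoints: 14, 18, 22, 26, 30, 34, 38
Σfm = 7×14 + 8×18 + 10×22 + 10×26 + 15×30 + 11×34 + 11×38 = 1964
n = Σf = 72
Mean = 1964 / 72 = 27.2778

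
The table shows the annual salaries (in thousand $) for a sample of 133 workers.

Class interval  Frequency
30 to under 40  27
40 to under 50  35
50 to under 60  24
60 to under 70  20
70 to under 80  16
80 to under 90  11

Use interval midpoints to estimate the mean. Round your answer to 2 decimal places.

54.70

Midpoints: 35, 45, 55, 65, 75, 85
Σfm = 27×35 + 35×45 + 24×55 + 20×65 + 16×75 + 11×85 = 7275
n = Σf = 133
Mean = 7275 / 133 = 54.6992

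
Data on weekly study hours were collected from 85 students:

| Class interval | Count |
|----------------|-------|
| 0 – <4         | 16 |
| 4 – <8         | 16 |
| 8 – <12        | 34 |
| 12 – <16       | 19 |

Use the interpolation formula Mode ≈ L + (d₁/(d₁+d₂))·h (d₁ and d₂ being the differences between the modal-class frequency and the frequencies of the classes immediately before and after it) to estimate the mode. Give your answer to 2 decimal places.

10.18

Modal class: 8 – <12 (highest frequency 34).
d₁ = 34 − 16 = 18, d₂ = 34 − 19 = 15
Mode ≈ 8 + (18/(18+15)) × 4 = 8 + 2.1818 = 10.1818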